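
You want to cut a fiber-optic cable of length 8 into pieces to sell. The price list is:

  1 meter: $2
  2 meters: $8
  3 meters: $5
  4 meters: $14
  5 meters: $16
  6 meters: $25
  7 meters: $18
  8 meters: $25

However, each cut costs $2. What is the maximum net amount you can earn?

31

Consider every possible first cut. v[k] is the best of p[i]+v[k−i] over all sellable i≤k, charging 2 whenever i<k.
v[1] = 2
v[2] = max(2+2-2, 8+0) = 8
v[3] = max(2+8-2, 8+2-2, 5+0) = 8
v[4] = max(2+8-2, 8+8-2, 5+2-2, 14+0) = 14
v[5] = max(2+14-2, 8+8-2, 5+8-2, 14+2-2, 16+0) = 16
v[6] = max(2+16-2, 8+14-2, 5+8-2, 14+8-2, 16+2-2, 25+0) = 25
v[7] = max(2+25-2, 8+16-2, 5+14-2, …, 25+2-2, 18+0) = 25
v[8] = max(2+25-2, 8+25-2, 5+16-2, …, 18+2-2, 25+0) = 31
One optimal plan: pieces 6 + 2 (1 cut) → $33 − $2 = $31.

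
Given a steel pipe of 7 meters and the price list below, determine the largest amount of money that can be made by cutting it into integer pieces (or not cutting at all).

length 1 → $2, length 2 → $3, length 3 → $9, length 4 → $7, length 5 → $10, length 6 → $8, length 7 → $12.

Consider every possible first cut. r[k] is the best of p[i]+r[k−i] over all sellable i≤k.
r[1] = 2
r[2] = max(2+2, 3+0) = 4
r[3] = max(2+4, 3+2, 9+0) = 9
r[4] = max(2+9, 3+4, 9+2, 7+0) = 11
r[5] = max(2+11, 3+9, 9+4, 7+2, 10+0) = 13
r[6] = max(2+13, 3+11, 9+9, 7+4, 10+2, 8+0) = 18
r[7] = max(2+18, 3+13, 9+11, …, 8+2, 12+0) = 20
One optimal cutting: 3 + 3 + 1 → $9 + $9 + $2 = $20.

20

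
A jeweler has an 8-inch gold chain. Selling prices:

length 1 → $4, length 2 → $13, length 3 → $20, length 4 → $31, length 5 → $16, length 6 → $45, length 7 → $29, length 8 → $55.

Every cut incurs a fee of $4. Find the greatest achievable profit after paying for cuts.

Build net[k] bottom-up: net[k] = max over allowed piece i of (p[i] + net[k−i]) − 4 per cut.
net[1] = 4
net[2] = max(4+4-4, 13+0) = 13
net[3] = max(4+13-4, 13+4-4, 20+0) = 20
net[4] = max(4+20-4, 13+13-4, 20+4-4, 31+0) = 31
net[5] = max(4+31-4, 13+20-4, 20+13-4, 31+4-4, 16+0) = 31
net[6] = max(4+31-4, 13+31-4, 20+20-4, 31+13-4, 16+4-4, 45+0) = 45
net[7] = max(4+45-4, 13+31-4, 20+31-4, …, 45+4-4, 29+0) = 47
net[8] = max(4+47-4, 13+45-4, 20+31-4, …, 29+4-4, 55+0) = 58
One optimal plan: pieces 4 + 4 (1 cut) → $62 − $4 = $58.

58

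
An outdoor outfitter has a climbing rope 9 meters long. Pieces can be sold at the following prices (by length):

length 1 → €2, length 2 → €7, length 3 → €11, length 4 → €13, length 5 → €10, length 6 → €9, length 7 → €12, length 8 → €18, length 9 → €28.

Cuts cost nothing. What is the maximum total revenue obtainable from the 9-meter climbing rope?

33

Consider every possible first cut. v[k] is the best of p[i]+v[k−i] over all sellable i≤k.
v[1] = 2
v[2] = max(2+2, 7+0) = 7
v[3] = max(2+7, 7+2, 11+0) = 11
v[4] = max(2+11, 7+7, 11+2, 13+0) = 14
v[5] = max(2+14, 7+11, 11+7, 13+2, 10+0) = 18
v[6] = max(2+18, 7+14, 11+11, 13+7, 10+2, 9+0) = 22
v[7] = max(2+22, 7+18, 11+14, …, 9+2, 12+0) = 25
v[8] = max(2+25, 7+22, 11+18, …, 12+2, 18+0) = 29
v[9] = max(2+29, 7+25, 11+22, …, 18+2, 28+0) = 33
One optimal cutting: 3 + 3 + 3 → €11 + €11 + €11 = €33.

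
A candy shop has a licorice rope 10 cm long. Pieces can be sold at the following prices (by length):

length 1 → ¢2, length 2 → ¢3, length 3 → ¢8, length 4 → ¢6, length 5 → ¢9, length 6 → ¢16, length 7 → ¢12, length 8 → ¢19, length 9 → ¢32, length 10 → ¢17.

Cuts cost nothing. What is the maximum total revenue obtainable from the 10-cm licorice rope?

Build best[k] bottom-up: best[k] = max over allowed piece i of (p[i] + best[k−i]).
best[1] = 2
best[2] = 4  (first piece 1, then best[1]=2)
best[3] = 8
best[4] = 10  (first piece 1, then best[3]=8)
best[5] = 12  (first piece 1, then best[4]=10)
best[6] = 16  (first piece 3, then best[3]=8)
best[7] = 18  (first piece 1, then best[6]=16)
best[8] = 20  (first piece 1, then best[7]=18)
best[9] = 32
best[10] = 34  (first piece 1, then best[9]=32)
One optimal cutting: 9 + 1 → ¢32 + ¢2 = ¢34.

34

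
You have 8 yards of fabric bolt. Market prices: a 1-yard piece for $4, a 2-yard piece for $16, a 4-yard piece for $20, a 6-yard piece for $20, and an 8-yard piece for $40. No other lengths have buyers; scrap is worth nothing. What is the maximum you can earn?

64

Let f[k] be the best obtainable value from length k. For each k, try every first piece i and keep the best of price[i] + f[k−i].
f[1] = 4
f[2] = max(4+4, 16+0) = 16
f[3] = max(4+16, 16+4) = 20
f[4] = max(4+20, 16+16, 20+0) = 32
f[5] = max(4+32, 16+20, 20+4) = 36
f[6] = max(4+36, 16+32, 20+16, 20+0) = 48
f[7] = max(4+48, 16+36, 20+20, 20+4) = 52
f[8] = max(4+52, 16+48, 20+32, 20+16, 40+0) = 64
One optimal cutting: 2 + 2 + 2 + 2 → $64.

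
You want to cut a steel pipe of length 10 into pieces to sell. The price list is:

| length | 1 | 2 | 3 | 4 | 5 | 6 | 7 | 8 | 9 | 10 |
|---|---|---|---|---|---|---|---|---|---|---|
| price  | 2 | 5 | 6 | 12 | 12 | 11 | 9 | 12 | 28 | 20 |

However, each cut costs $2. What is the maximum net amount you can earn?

Build net[k] bottom-up: net[k] = max over allowed piece i of (p[i] + net[k−i]) − 2 per cut.
net[1] = 2
net[2] = 5
net[3] = 6
net[4] = 12
net[5] = 12  (first piece 1, then net[4]=12)
net[6] = 15  (first piece 2, then net[4]=12)
net[7] = 16  (first piece 3, then net[4]=12)
net[8] = 22  (first piece 4, then net[4]=12)
net[9] = 28
net[10] = 28  (first piece 1, then net[9]=28)
One optimal plan: pieces 9 + 1 (1 cut) → $30 − $2 = $28.

28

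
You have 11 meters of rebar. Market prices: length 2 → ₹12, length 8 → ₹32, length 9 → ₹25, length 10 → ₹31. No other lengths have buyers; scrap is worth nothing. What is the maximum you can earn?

60

Let r[k] be the best obtainable value from length k. For each k, try every first piece i and keep the best of price[i] + r[k−i].
r[1] = 0
r[2] = 12
r[3] = 12
r[4] = 24  (first piece 2, then r[2]=12)
r[5] = 24
r[6] = 36  (first piece 2, then r[4]=24)
r[7] = 36
r[8] = max(12+36, 32+0) = 48
r[9] = max(12+36, 32+0, 25+0) = 48
r[10] = max(12+48, 32+12, 25+0, 31+0) = 60
r[11] = max(12+48, 32+12, 25+12, 31+0) = 60
One optimal cutting: pieces 2 + 2 + 2 + 2 + 2 with 1 meter of scrap → ₹60.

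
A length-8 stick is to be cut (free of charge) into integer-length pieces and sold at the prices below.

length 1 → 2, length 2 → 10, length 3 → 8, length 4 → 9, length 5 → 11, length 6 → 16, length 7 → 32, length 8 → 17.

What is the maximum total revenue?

Let v[k] be the best obtainable value from length k. For each k, try every first piece i and keep the best of price[i] + v[k−i].
v[1] = 2
v[2] = max(2+2, 10+0) = 10
v[3] = max(2+10, 10+2, 8+0) = 12
v[4] = max(2+12, 10+10, 8+2, 9+0) = 20
v[5] = max(2+20, 10+12, 8+10, 9+2, 11+0) = 22
v[6] = max(2+22, 10+20, 8+12, 9+10, 11+2, 16+0) = 30
v[7] = max(2+30, 10+22, 8+20, …, 16+2, 32+0) = 32
v[8] = max(2+32, 10+30, 8+22, …, 32+2, 17+0) = 40
One optimal cutting: 2 + 2 + 2 + 2 → 10 + 10 + 10 + 10 = 40.

40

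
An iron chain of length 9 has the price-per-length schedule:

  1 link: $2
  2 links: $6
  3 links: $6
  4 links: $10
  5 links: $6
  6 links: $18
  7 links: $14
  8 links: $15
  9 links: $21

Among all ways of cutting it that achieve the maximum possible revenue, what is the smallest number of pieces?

Let r[k] be the best obtainable value from length k. For each k, try every first piece i and keep the best of price[i] + r[k−i].
r[1] = 2
r[2] = max(2+2, 6+0) = 6
r[3] = max(2+6, 6+2, 6+0) = 8
r[4] = max(2+8, 6+6, 6+2, 10+0) = 12
r[5] = max(2+12, 6+8, 6+6, 10+2, 6+0) = 14
r[6] = max(2+14, 6+12, 6+8, 10+6, 6+2, 18+0) = 18
r[7] = max(2+18, 6+14, 6+12, …, 18+2, 14+0) = 20
r[8] = max(2+20, 6+18, 6+14, …, 14+2, 15+0) = 24
r[9] = max(2+24, 6+20, 6+18, …, 15+2, 21+0) = 26
Maximum revenue is $26.
Now minimize piece count subject to staying optimal: for each k, pieces[k] = 1 + min over i with p[i]+r[k−i]=r[k] of pieces[k−i].
pieces[6] = 1
pieces[7] = 2
pieces[8] = 2
pieces[9] = 3

3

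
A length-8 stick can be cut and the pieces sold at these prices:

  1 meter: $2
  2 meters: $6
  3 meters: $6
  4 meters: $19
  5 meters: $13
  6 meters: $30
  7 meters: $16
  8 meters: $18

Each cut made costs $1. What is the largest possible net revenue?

Let r[k] be the best obtainable value from length k. For each k, try every first piece i and keep the best of price[i] + r[k−i] minus the 1 cut fee when i<k.
r[1] = 2
r[2] = 6
r[3] = 7  (first piece 1, then r[2]=6)
r[4] = 19
r[5] = 20  (first piece 1, then r[4]=19)
r[6] = 30
r[7] = 31  (first piece 1, then r[6]=30)
r[8] = 37  (first piece 4, then r[4]=19)
One optimal plan: pieces 4 + 4 (1 cut) → $38 − $1 = $37.

37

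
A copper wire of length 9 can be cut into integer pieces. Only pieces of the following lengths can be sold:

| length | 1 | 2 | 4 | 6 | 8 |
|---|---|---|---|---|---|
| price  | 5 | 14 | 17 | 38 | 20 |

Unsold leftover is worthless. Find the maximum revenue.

61

Let best[k] be the best obtainable value from length k. For each k, try every first piece i and keep the best of price[i] + best[k−i].
best[1] = 5
best[2] = 14
best[3] = 19  (first piece 1, then best[2]=14)
best[4] = 28  (first piece 2, then best[2]=14)
best[5] = 33  (first piece 1, then best[4]=28)
best[6] = 42  (first piece 2, then best[4]=28)
best[7] = 47  (first piece 1, then best[6]=42)
best[8] = 56  (first piece 2, then best[6]=42)
best[9] = 61  (first piece 1, then best[8]=56)
One optimal cutting: 2 + 2 + 2 + 2 + 1 → €61.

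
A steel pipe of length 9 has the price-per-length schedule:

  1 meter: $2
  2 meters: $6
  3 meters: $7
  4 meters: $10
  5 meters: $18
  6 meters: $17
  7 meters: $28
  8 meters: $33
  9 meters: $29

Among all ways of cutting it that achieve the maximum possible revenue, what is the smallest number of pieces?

Let r[k] be the best obtainable value from length k. For each k, try every first piece i and keep the best of price[i] + r[k−i].
r[1] = 2
r[2] = max(2+2, 6+0) = 6
r[3] = max(2+6, 6+2, 7+0) = 8
r[4] = max(2+8, 6+6, 7+2, 10+0) = 12
r[5] = max(2+12, 6+8, 7+6, 10+2, 18+0) = 18
r[6] = max(2+18, 6+12, 7+8, 10+6, 18+2, 17+0) = 20
r[7] = max(2+20, 6+18, 7+12, …, 17+2, 28+0) = 28
r[8] = max(2+28, 6+20, 7+18, …, 28+2, 33+0) = 33
r[9] = max(2+33, 6+28, 7+20, …, 33+2, 29+0) = 35
Maximum revenue is $35.
Now minimize piece count subject to staying optimal: for each k, pieces[k] = 1 + min over i with p[i]+r[k−i]=r[k] of pieces[k−i].
pieces[6] = 2
pieces[7] = 1
pieces[8] = 1
pieces[9] = 2

2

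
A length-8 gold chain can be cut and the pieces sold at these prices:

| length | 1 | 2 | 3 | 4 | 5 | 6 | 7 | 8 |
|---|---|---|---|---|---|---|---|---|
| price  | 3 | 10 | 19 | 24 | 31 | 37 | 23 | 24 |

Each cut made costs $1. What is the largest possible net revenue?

49

Consider every possible first cut. v[k] is the best of p[i]+v[k−i] over all sellable i≤k, charging 1 whenever i<k.
v[1] = 3
v[2] = 10
v[3] = 19
v[4] = 24
v[5] = 31
v[6] = 37  (first piece 3, then v[3]=19)
v[7] = 42  (first piece 3, then v[4]=24)
v[8] = 49  (first piece 3, then v[5]=31)
One optimal plan: pieces 5 + 3 (1 cut) → $50 − $1 = $49.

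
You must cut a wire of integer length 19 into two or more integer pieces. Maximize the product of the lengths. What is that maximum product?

972

Define g[k] = max over 1≤i<k of i · max(k−i, g[k−i]); the inner max lets the remainder stay uncut if that's better.
Small cases: g[2]=1, g[3]=2, g[4]=4, g[5]=6, g[6]=9, g[7]=12, g[8]=18, g[9]=27, g[10]=36, g[11]=54, g[12]=81, g[13]=108, g[14]=162.
g[15] = 3·max(12,81) = 3·81 = 243
g[16] = 2·max(14,162) = 2·162 = 324
g[17] = 2·max(15,243) = 2·243 = 486
g[18] = 3·max(15,243) = 3·243 = 729
g[19] = 2·max(17,486) = 2·486 = 972
One optimal split: 3 + 3 + 3 + 3 + 3 + 2 + 2; product 3·3·3·3·3·2·2 = 972.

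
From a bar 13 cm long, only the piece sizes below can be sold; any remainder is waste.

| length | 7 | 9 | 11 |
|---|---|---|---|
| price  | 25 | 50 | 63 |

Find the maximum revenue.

63

Consider every possible first cut. f[k] is the best of p[i]+f[k−i] over all sellable i≤k.
f[1] = 0
f[2] = 0
f[3] = 0
f[4] = 0
f[5] = 0
f[6] = 0
f[7] = 25
f[8] = 25
f[9] = 50
f[10] = 50
f[11] = 63
f[12] = 63
f[13] = 63
One optimal cutting: pieces 11 with 2 cm of scrap → 63.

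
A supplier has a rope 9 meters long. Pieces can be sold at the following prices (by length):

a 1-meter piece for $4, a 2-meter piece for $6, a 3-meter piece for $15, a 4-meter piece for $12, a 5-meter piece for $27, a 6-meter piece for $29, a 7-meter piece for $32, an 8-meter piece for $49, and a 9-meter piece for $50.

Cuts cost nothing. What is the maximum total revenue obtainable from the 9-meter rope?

53

Build v[k] bottom-up: v[k] = max over allowed piece i of (p[i] + v[k−i]).
v[1] = 4
v[2] = max(4+4, 6+0) = 8
v[3] = max(4+8, 6+4, 15+0) = 15
v[4] = max(4+15, 6+8, 15+4, 12+0) = 19
v[5] = max(4+19, 6+15, 15+8, 12+4, 27+0) = 27
v[6] = max(4+27, 6+19, 15+15, 12+8, 27+4, 29+0) = 31
v[7] = max(4+31, 6+27, 15+19, …, 29+4, 32+0) = 35
v[8] = max(4+35, 6+31, 15+27, …, 32+4, 49+0) = 49
v[9] = max(4+49, 6+35, 15+31, …, 49+4, 50+0) = 53
One optimal cutting: 8 + 1 → $49 + $4 = $53.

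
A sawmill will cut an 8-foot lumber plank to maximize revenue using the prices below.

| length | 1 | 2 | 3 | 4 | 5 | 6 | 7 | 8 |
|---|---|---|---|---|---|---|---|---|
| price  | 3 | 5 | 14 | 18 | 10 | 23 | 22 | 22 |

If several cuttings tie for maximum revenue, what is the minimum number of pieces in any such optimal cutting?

2

Consider every possible first cut. r[k] is the best of p[i]+r[k−i] over all sellable i≤k.
r[1] = 3
r[2] = 6  (first piece 1, then r[1]=3)
r[3] = 14
r[4] = 18
r[5] = 21  (first piece 1, then r[4]=18)
r[6] = 28  (first piece 3, then r[3]=14)
r[7] = 32  (first piece 3, then r[4]=18)
r[8] = 36  (first piece 4, then r[4]=18)
Maximum revenue is $36.
Now minimize piece count subject to staying optimal: for each k, pieces[k] = 1 + min over i with p[i]+r[k−i]=r[k] of pieces[k−i].
pieces[5] = 2
pieces[6] = 2
pieces[7] = 2
pieces[8] = 2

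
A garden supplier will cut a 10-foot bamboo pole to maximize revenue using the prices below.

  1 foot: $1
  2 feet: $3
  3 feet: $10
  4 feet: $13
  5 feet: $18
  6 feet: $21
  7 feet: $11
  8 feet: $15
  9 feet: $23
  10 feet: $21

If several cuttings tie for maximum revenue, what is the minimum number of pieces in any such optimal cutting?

Consider every possible first cut. r[k] is the best of p[i]+r[k−i] over all sellable i≤k.
r[1] = 1
r[2] = 3
r[3] = 10
r[4] = 13
r[5] = 18
r[6] = 21
r[7] = 23  (first piece 3, then r[4]=13)
r[8] = 28  (first piece 3, then r[5]=18)
r[9] = 31  (first piece 3, then r[6]=21)
r[10] = 36  (first piece 5, then r[5]=18)
Maximum revenue is $36.
Now minimize piece count subject to staying optimal: for each k, pieces[k] = 1 + min over i with p[i]+r[k−i]=r[k] of pieces[k−i].
pieces[7] = 2
pieces[8] = 2
pieces[9] = 2
pieces[10] = 2

2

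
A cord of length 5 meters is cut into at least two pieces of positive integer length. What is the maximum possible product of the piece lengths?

6

Let f[k] be the best product for length k (with at least one cut). For each first piece i, the rest contributes max(k−i, f[k−i]).
f[2] = 1*max(1,0) = 1*1 = 1
f[3] = max(1*2, 2*1) = 2
f[4] = max(1*3, 2*2, 3*1) = 4
f[5] = max(1*4, 2*3, 3*2, 4*1) = 6
One optimal split: 3 + 2; product 3*2 = 6.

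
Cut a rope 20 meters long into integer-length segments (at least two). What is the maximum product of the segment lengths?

1458

Let P[k] be the best product for length k (with at least one cut). For each first piece i, the rest contributes max(k−i, P[k−i]).
P[2] = 1·max(1,0) = 1·1 = 1
P[3] = max(1·2, 2·1) = 2
P[4] = max(1·3, 2·2, 3·1) = 4
P[5] = max(1·4, 2·3, 3·2, 4·1) = 6
P[6] = max(1·6, 2·4, 3·3, 4·2, 5·1) = 9
P[7] = max(1·9, 2·6, 3·4, 4·3, 5·2, 6·1) = 12
P[8] = max(1·12, 2·9, 3·6, …, 6·2, 7·1) = 18
P[9] = max(1·18, 2·12, 3·9, …, 7·2, 8·1) = 27
P[10] = max(1·27, 2·18, 3·12, …, 8·2, 9·1) = 36
P[11] = max(1·36, 2·27, 3·18, …, 9·2, 10·1) = 54
P[12] = max(1·54, 2·36, 3·27, …, 10·2, 11·1) = 81
P[13] = max(1·81, 2·54, 3·36, …, 11·2, 12·1) = 108
P[14] = max(1·108, 2·81, 3·54, …, 12·2, 13·1) = 162
P[15] = max(1·162, 2·108, 3·81, …, 13·2, 14·1) = 243
P[16] = max(1·243, 2·162, 3·108, …, 14·2, 15·1) = 324
P[17] = max(1·324, 2·243, 3·162, …, 15·2, 16·1) = 486
P[18] = max(1·486, 2·324, 3·243, …, 16·2, 17·1) = 729
P[19] = max(1·729, 2·486, 3·324, …, 17·2, 18·1) = 972
P[20] = max(1·972, 2·729, 3·486, …, 18·2, 19·1) = 1458
One optimal split: 3 + 3 + 3 + 3 + 3 + 3 + 2; product 3·3·3·3·3·3·2 = 1458.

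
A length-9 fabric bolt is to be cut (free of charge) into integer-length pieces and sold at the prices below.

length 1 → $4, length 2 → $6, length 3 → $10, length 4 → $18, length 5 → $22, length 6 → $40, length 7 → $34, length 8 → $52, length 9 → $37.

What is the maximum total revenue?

56

Let R[k] be the best obtainable value from length k. For each k, try every first piece i and keep the best of price[i] + R[k−i].
R[1] = 4
R[2] = max(4+4, 6+0) = 8
R[3] = max(4+8, 6+4, 10+0) = 12
R[4] = max(4+12, 6+8, 10+4, 18+0) = 18
R[5] = max(4+18, 6+12, 10+8, 18+4, 22+0) = 22
R[6] = max(4+22, 6+18, 10+12, 18+8, 22+4, 40+0) = 40
R[7] = max(4+40, 6+22, 10+18, …, 40+4, 34+0) = 44
R[8] = max(4+44, 6+40, 10+22, …, 34+4, 52+0) = 52
R[9] = max(4+52, 6+44, 10+40, …, 52+4, 37+0) = 56
One optimal cutting: 8 + 1 → $52 + $4 = $56.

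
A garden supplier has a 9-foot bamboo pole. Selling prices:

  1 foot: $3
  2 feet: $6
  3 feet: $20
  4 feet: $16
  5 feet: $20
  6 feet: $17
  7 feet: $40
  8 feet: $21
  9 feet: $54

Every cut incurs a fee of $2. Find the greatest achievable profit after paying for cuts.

Consider every possible first cut. r[k] is the best of p[i]+r[k−i] over all sellable i≤k, charging 2 whenever i<k.
r[1] = 3
r[2] = 6
r[3] = 20
r[4] = 21  (first piece 1, then r[3]=20)
r[5] = 24  (first piece 2, then r[3]=20)
r[6] = 38  (first piece 3, then r[3]=20)
r[7] = 40
r[8] = 42  (first piece 2, then r[6]=38)
r[9] = 56  (first piece 3, then r[6]=38)
One optimal plan: pieces 3 + 3 + 3 (2 cuts) → $60 − $4 = $56.

56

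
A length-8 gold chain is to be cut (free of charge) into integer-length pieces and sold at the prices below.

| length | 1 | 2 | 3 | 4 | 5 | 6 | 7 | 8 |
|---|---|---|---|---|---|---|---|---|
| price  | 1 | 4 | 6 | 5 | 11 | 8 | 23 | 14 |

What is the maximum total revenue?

Let best[k] be the best obtainable value from length k. For each k, try every first piece i and keep the best of price[i] + best[k−i].
best[1] = 1
best[2] = max(1+1, 4+0) = 4
best[3] = max(1+4, 4+1, 6+0) = 6
best[4] = max(1+6, 4+4, 6+1, 5+0) = 8
best[5] = max(1+8, 4+6, 6+4, 5+1, 11+0) = 11
best[6] = max(1+11, 4+8, 6+6, 5+4, 11+1, 8+0) = 12
best[7] = max(1+12, 4+11, 6+8, …, 8+1, 23+0) = 23
best[8] = max(1+23, 4+12, 6+11, …, 23+1, 14+0) = 24
One optimal cutting: 7 + 1 → $23 + $1 = $24.

24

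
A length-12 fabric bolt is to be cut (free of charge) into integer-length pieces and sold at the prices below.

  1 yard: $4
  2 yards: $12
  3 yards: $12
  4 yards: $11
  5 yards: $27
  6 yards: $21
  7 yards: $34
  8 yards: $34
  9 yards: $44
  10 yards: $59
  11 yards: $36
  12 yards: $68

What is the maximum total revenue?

Consider every possible first cut. r[k] is the best of p[i]+r[k−i] over all sellable i≤k.
r[1] = 4
r[2] = max(4+4, 12+0) = 12
r[3] = max(4+12, 12+4, 12+0) = 16
r[4] = max(4+16, 12+12, 12+4, 11+0) = 24
r[5] = max(4+24, 12+16, 12+12, 11+4, 27+0) = 28
r[6] = max(4+28, 12+24, 12+16, 11+12, 27+4, 21+0) = 36
r[7] = max(4+36, 12+28, 12+24, …, 21+4, 34+0) = 40
r[8] = max(4+40, 12+36, 12+28, …, 34+4, 34+0) = 48
r[9] = max(4+48, 12+40, 12+36, …, 34+4, 44+0) = 52
r[10] = max(4+52, 12+48, 12+40, …, 44+4, 59+0) = 60
r[11] = max(4+60, 12+52, 12+48, …, 59+4, 36+0) = 64
r[12] = max(4+64, 12+60, 12+52, …, 36+4, 68+0) = 72
One optimal cutting: 2 + 2 + 2 + 2 + 2 + 2 → $12 + $12 + $12 + $12 + $12 + $12 = $72.

72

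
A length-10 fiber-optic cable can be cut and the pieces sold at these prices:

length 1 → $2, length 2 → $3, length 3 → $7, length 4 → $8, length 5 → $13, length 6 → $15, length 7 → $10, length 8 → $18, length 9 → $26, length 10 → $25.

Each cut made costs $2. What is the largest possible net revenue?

26

Consider every possible first cut. r[k] is the best of p[i]+r[k−i] over all sellable i≤k, charging 2 whenever i<k.
r[1] = 2
r[2] = max(2+2-2, 3+0) = 3
r[3] = max(2+3-2, 3+2-2, 7+0) = 7
r[4] = max(2+7-2, 3+3-2, 7+2-2, 8+0) = 8
r[5] = max(2+8-2, 3+7-2, 7+3-2, 8+2-2, 13+0) = 13
r[6] = max(2+13-2, 3+8-2, 7+7-2, 8+3-2, 13+2-2, 15+0) = 15
r[7] = max(2+15-2, 3+13-2, 7+8-2, …, 15+2-2, 10+0) = 15
r[8] = max(2+15-2, 3+15-2, 7+13-2, …, 10+2-2, 18+0) = 18
r[9] = max(2+18-2, 3+15-2, 7+15-2, …, 18+2-2, 26+0) = 26
r[10] = max(2+26-2, 3+18-2, 7+15-2, …, 26+2-2, 25+0) = 26
One optimal plan: pieces 9 + 1 (1 cut) → $28 − $2 = $26.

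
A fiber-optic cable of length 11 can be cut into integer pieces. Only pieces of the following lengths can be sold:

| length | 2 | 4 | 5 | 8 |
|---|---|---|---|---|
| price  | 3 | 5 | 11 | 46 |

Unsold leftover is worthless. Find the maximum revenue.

Build f[k] bottom-up: f[k] = max over allowed piece i of (p[i] + f[k−i]).
f[1] = 0
f[2] = 3
f[3] = 3
f[4] = max(3+3, 5+0) = 6
f[5] = max(3+3, 5+0, 11+0) = 11
f[6] = max(3+6, 5+3, 11+0) = 11
f[7] = max(3+11, 5+3, 11+3) = 14
f[8] = max(3+11, 5+6, 11+3, 46+0) = 46
f[9] = max(3+14, 5+11, 11+6, 46+0) = 46
f[10] = max(3+46, 5+11, 11+11, 46+3) = 49
f[11] = max(3+46, 5+14, 11+11, 46+3) = 49
One optimal cutting: pieces 8 + 2 with 1 meter of scrap → $49.

49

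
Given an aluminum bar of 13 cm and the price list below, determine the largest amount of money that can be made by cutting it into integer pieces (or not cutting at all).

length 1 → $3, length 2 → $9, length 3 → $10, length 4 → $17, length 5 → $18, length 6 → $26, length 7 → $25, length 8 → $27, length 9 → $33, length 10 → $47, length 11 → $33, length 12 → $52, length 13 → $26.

59

Let R[k] be the best obtainable value from length k. For each k, try every first piece i and keep the best of price[i] + R[k−i].
R[1] = 3
R[2] = max(3+3, 9+0) = 9
R[3] = max(3+9, 9+3, 10+0) = 12
R[4] = max(3+12, 9+9, 10+3, 17+0) = 18
R[5] = max(3+18, 9+12, 10+9, 17+3, 18+0) = 21
R[6] = max(3+21, 9+18, 10+12, 17+9, 18+3, 26+0) = 27
R[7] = max(3+27, 9+21, 10+18, …, 26+3, 25+0) = 30
R[8] = max(3+30, 9+27, 10+21, …, 25+3, 27+0) = 36
R[9] = max(3+36, 9+30, 10+27, …, 27+3, 33+0) = 39
R[10] = max(3+39, 9+36, 10+30, …, 33+3, 47+0) = 47
R[11] = max(3+47, 9+39, 10+36, …, 47+3, 33+0) = 50
R[12] = max(3+50, 9+47, 10+39, …, 33+3, 52+0) = 56
R[13] = max(3+56, 9+50, 10+47, …, 52+3, 26+0) = 59
One optimal cutting: 10 + 2 + 1 → $47 + $9 + $3 = $59.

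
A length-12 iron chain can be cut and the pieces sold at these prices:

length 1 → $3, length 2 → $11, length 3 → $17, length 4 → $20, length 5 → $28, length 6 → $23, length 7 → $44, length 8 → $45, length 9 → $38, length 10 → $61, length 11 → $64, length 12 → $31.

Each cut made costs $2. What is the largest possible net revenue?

Build net[k] bottom-up: net[k] = max over allowed piece i of (p[i] + net[k−i]) − 2 per cut.
net[1] = 3
net[2] = 11
net[3] = 17
net[4] = 20  (first piece 2, then net[2]=11)
net[5] = 28
net[6] = 32  (first piece 3, then net[3]=17)
net[7] = 44
net[8] = 45  (first piece 1, then net[7]=44)
net[9] = 53  (first piece 2, then net[7]=44)
net[10] = 61
net[11] = 64
net[12] = 70  (first piece 2, then net[10]=61)
One optimal plan: pieces 10 + 2 (1 cut) → $72 − $2 = $70.

70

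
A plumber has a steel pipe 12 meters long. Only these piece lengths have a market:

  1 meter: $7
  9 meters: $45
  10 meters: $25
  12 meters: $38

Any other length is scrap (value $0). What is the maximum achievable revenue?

84

Let best[k] be the best obtainable value from length k. For each k, try every first piece i and keep the best of price[i] + best[k−i].
best[1] = 7
best[2] = 14  (first piece 1, then best[1]=7)
best[3] = 21  (first piece 1, then best[2]=14)
best[4] = 28  (first piece 1, then best[3]=21)
best[5] = 35  (first piece 1, then best[4]=28)
best[6] = 42  (first piece 1, then best[5]=35)
best[7] = 49  (first piece 1, then best[6]=42)
best[8] = 56  (first piece 1, then best[7]=49)
best[9] = 63  (first piece 1, then best[8]=56)
best[10] = 70  (first piece 1, then best[9]=63)
best[11] = 77  (first piece 1, then best[10]=70)
best[12] = 84  (first piece 1, then best[11]=77)
One optimal cutting: 1 + 1 + 1 + 1 + 1 + 1 + 1 + 1 + 1 + 1 + 1 + 1 → $84.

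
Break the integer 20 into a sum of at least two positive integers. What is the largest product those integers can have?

Let m[k] be the best product for length k (with at least one cut). For each first piece i, the rest contributes max(k−i, m[k−i]).
m[2] = 1·max(1,0) = 1·1 = 1
m[3] = max(1·2, 2·1) = 2
m[4] = max(1·3, 2·2, 3·1) = 4
m[5] = max(1·4, 2·3, 3·2, 4·1) = 6
m[6] = max(1·6, 2·4, 3·3, 4·2, 5·1) = 9
m[7] = max(1·9, 2·6, 3·4, 4·3, 5·2, 6·1) = 12
m[8] = max(1·12, 2·9, 3·6, …, 6·2, 7·1) = 18
m[9] = max(1·18, 2·12, 3·9, …, 7·2, 8·1) = 27
m[10] = max(1·27, 2·18, 3·12, …, 8·2, 9·1) = 36
m[11] = max(1·36, 2·27, 3·18, …, 9·2, 10·1) = 54
m[12] = max(1·54, 2·36, 3·27, …, 10·2, 11·1) = 81
m[13] = max(1·81, 2·54, 3·36, …, 11·2, 12·1) = 108
m[14] = max(1·108, 2·81, 3·54, …, 12·2, 13·1) = 162
m[15] = max(1·162, 2·108, 3·81, …, 13·2, 14·1) = 243
m[16] = max(1·243, 2·162, 3·108, …, 14·2, 15·1) = 324
m[17] = max(1·324, 2·243, 3·162, …, 15·2, 16·1) = 486
m[18] = max(1·486, 2·324, 3·243, …, 16·2, 17·1) = 729
m[19] = max(1·729, 2·486, 3·324, …, 17·2, 18·1) = 972
m[20] = max(1·972, 2·729, 3·486, …, 18·2, 19·1) = 1458
One optimal split: 3 + 3 + 3 + 3 + 3 + 3 + 2; product 3·3·3·3·3·3·2 = 1458.

1458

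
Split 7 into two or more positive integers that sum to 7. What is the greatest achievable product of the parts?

Let m[k] be the best product for length k (with at least one cut). For each first piece i, the rest contributes max(k−i, m[k−i]).
m[2] = 1·max(1,0) = 1·1 = 1
m[3] = 1·max(2,1) = 1·2 = 2
m[4] = 2·max(2,1) = 2·2 = 4
m[5] = 2·max(3,2) = 2·3 = 6
m[6] = 3·max(3,2) = 3·3 = 9
m[7] = 2·max(5,6) = 2·6 = 12
One optimal split: 3 + 2 + 2; product 3·2·2 = 12.

12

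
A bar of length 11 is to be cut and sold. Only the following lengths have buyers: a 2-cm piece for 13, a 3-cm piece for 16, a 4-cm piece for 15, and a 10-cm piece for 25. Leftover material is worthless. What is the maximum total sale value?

68

Build r[k] bottom-up: r[k] = max over allowed piece i of (p[i] + r[k−i]).
r[1] = 0
r[2] = 13
r[3] = max(13+0, 16+0) = 16
r[4] = max(13+13, 16+0, 15+0) = 26
r[5] = max(13+16, 16+13, 15+0) = 29
r[6] = max(13+26, 16+16, 15+13) = 39
r[7] = max(13+29, 16+26, 15+16) = 42
r[8] = max(13+39, 16+29, 15+26) = 52
r[9] = max(13+42, 16+39, 15+29) = 55
r[10] = max(13+52, 16+42, 15+39, 25+0) = 65
r[11] = max(13+55, 16+52, 15+42, 25+0) = 68
One optimal cutting: 3 + 2 + 2 + 2 + 2 → 68.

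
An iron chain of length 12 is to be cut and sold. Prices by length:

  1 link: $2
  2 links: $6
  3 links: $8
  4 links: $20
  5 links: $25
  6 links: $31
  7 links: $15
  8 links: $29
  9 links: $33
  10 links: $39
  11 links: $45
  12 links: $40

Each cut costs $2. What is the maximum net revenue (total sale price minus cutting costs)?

60

Consider every possible first cut. v[k] is the best of p[i]+v[k−i] over all sellable i≤k, charging 2 whenever i<k.
v[1] = 2
v[2] = max(2+2-2, 6+0) = 6
v[3] = max(2+6-2, 6+2-2, 8+0) = 8
v[4] = max(2+8-2, 6+6-2, 8+2-2, 20+0) = 20
v[5] = max(2+20-2, 6+8-2, 8+6-2, 20+2-2, 25+0) = 25
v[6] = max(2+25-2, 6+20-2, 8+8-2, 20+6-2, 25+2-2, 31+0) = 31
v[7] = max(2+31-2, 6+25-2, 8+20-2, …, 31+2-2, 15+0) = 31
v[8] = max(2+31-2, 6+31-2, 8+25-2, …, 15+2-2, 29+0) = 38
v[9] = max(2+38-2, 6+31-2, 8+31-2, …, 29+2-2, 33+0) = 43
v[10] = max(2+43-2, 6+38-2, 8+31-2, …, 33+2-2, 39+0) = 49
v[11] = max(2+49-2, 6+43-2, 8+38-2, …, 39+2-2, 45+0) = 54
v[12] = max(2+54-2, 6+49-2, 8+43-2, …, 45+2-2, 40+0) = 60
One optimal plan: pieces 6 + 6 (1 cut) → $62 − $2 = $60.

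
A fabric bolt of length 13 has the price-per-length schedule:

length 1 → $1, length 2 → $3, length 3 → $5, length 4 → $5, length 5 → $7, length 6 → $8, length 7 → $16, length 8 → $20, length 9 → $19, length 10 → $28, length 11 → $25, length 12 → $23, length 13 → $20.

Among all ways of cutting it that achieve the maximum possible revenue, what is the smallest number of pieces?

Consider every possible first cut. r[k] is the best of p[i]+r[k−i] over all sellable i≤k.
r[1] = 1
r[2] = max(1+1, 3+0) = 3
r[3] = max(1+3, 3+1, 5+0) = 5
r[4] = max(1+5, 3+3, 5+1, 5+0) = 6
r[5] = max(1+6, 3+5, 5+3, 5+1, 7+0) = 8
r[6] = max(1+8, 3+6, 5+5, 5+3, 7+1, 8+0) = 10
r[7] = max(1+10, 3+8, 5+6, …, 8+1, 16+0) = 16
r[8] = max(1+16, 3+10, 5+8, …, 16+1, 20+0) = 20
r[9] = max(1+20, 3+16, 5+10, …, 20+1, 19+0) = 21
r[10] = max(1+21, 3+20, 5+16, …, 19+1, 28+0) = 28
r[11] = max(1+28, 3+21, 5+20, …, 28+1, 25+0) = 29
r[12] = max(1+29, 3+28, 5+21, …, 25+1, 23+0) = 31
r[13] = max(1+31, 3+29, 5+28, …, 23+1, 20+0) = 33
Maximum revenue is $33.
Now minimize piece count subject to staying optimal: for each k, pieces[k] = 1 + min over i with p[i]+r[k−i]=r[k] of pieces[k−i].
pieces[10] = 1
pieces[11] = 2
pieces[12] = 2
pieces[13] = 2

2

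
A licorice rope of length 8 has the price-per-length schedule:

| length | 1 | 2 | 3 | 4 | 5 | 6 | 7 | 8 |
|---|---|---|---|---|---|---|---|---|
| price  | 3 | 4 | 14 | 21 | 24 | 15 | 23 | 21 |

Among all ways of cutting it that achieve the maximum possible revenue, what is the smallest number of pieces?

Let r[k] be the best obtainable value from length k. For each k, try every first piece i and keep the best of price[i] + r[k−i].
r[1] = 3
r[2] = max(3+3, 4+0) = 6
r[3] = max(3+6, 4+3, 14+0) = 14
r[4] = max(3+14, 4+6, 14+3, 21+0) = 21
r[5] = max(3+21, 4+14, 14+6, 21+3, 24+0) = 24
r[6] = max(3+24, 4+21, 14+14, 21+6, 24+3, 15+0) = 28
r[7] = max(3+28, 4+24, 14+21, …, 15+3, 23+0) = 35
r[8] = max(3+35, 4+28, 14+24, …, 23+3, 21+0) = 42
Maximum revenue is ¢42.
Now minimize piece count subject to staying optimal: for each k, pieces[k] = 1 + min over i with p[i]+r[k−i]=r[k] of pieces[k−i].
pieces[5] = 1
pieces[6] = 2
pieces[7] = 2
pieces[8] = 2

2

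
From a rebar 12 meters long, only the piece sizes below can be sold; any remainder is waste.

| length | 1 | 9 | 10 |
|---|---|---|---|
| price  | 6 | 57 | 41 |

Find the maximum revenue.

75

Let best[k] be the best obtainable value from length k. For each k, try every first piece i and keep the best of price[i] + best[k−i].
best[1] = 6
best[2] = 12  (first piece 1, then best[1]=6)
best[3] = 18  (first piece 1, then best[2]=12)
best[4] = 24  (first piece 1, then best[3]=18)
best[5] = 30  (first piece 1, then best[4]=24)
best[6] = 36  (first piece 1, then best[5]=30)
best[7] = 42  (first piece 1, then best[6]=36)
best[8] = 48  (first piece 1, then best[7]=42)
best[9] = max(6+48, 57+0) = 57
best[10] = max(6+57, 57+6, 41+0) = 63
best[11] = max(6+63, 57+12, 41+6) = 69
best[12] = max(6+69, 57+18, 41+12) = 75
One optimal cutting: 9 + 1 + 1 + 1 → ₹75.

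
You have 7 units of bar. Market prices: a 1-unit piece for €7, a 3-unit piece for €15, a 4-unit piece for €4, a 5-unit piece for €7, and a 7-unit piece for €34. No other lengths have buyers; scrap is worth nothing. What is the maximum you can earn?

49

Let r[k] be the best obtainable value from length k. For each k, try every first piece i and keep the best of price[i] + r[k−i].
r[1] = 7
r[2] = 14  (first piece 1, then r[1]=7)
r[3] = max(7+14, 15+0) = 21
r[4] = max(7+21, 15+7, 4+0) = 28
r[5] = max(7+28, 15+14, 4+7, 7+0) = 35
r[6] = max(7+35, 15+21, 4+14, 7+7) = 42
r[7] = max(7+42, 15+28, 4+21, 7+14, 34+0) = 49
One optimal cutting: 1 + 1 + 1 + 1 + 1 + 1 + 1 → €49.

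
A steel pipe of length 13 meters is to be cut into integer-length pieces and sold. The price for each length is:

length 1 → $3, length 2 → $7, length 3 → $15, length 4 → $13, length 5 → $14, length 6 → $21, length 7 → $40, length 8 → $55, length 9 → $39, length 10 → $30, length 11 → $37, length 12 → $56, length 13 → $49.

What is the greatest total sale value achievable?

77

Let r[k] be the best obtainable value from length k. For each k, try every first piece i and keep the best of price[i] + r[k−i].
r[1] = 3
r[2] = max(3+3, 7+0) = 7
r[3] = max(3+7, 7+3, 15+0) = 15
r[4] = max(3+15, 7+7, 15+3, 13+0) = 18
r[5] = max(3+18, 7+15, 15+7, 13+3, 14+0) = 22
r[6] = max(3+22, 7+18, 15+15, 13+7, 14+3, 21+0) = 30
r[7] = max(3+30, 7+22, 15+18, …, 21+3, 40+0) = 40
r[8] = max(3+40, 7+30, 15+22, …, 40+3, 55+0) = 55
r[9] = max(3+55, 7+40, 15+30, …, 55+3, 39+0) = 58
r[10] = max(3+58, 7+55, 15+40, …, 39+3, 30+0) = 62
r[11] = max(3+62, 7+58, 15+55, …, 30+3, 37+0) = 70
r[12] = max(3+70, 7+62, 15+58, …, 37+3, 56+0) = 73
r[13] = max(3+73, 7+70, 15+62, …, 56+3, 49+0) = 77
One optimal cutting: 8 + 3 + 2 → $55 + $15 + $7 = $77.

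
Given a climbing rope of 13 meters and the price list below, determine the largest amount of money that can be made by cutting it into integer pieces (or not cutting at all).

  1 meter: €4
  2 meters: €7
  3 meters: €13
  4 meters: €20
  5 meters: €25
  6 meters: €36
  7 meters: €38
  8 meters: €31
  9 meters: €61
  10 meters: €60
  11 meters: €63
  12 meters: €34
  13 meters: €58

Let R[k] be the best obtainable value from length k. For each k, try every first piece i and keep the best of price[i] + R[k−i].
R[1] = 4
R[2] = max(4+4, 7+0) = 8
R[3] = max(4+8, 7+4, 13+0) = 13
R[4] = max(4+13, 7+8, 13+4, 20+0) = 20
R[5] = max(4+20, 7+13, 13+8, 20+4, 25+0) = 25
R[6] = max(4+25, 7+20, 13+13, 20+8, 25+4, 36+0) = 36
R[7] = max(4+36, 7+25, 13+20, …, 36+4, 38+0) = 40
R[8] = max(4+40, 7+36, 13+25, …, 38+4, 31+0) = 44
R[9] = max(4+44, 7+40, 13+36, …, 31+4, 61+0) = 61
R[10] = max(4+61, 7+44, 13+40, …, 61+4, 60+0) = 65
R[11] = max(4+65, 7+61, 13+44, …, 60+4, 63+0) = 69
R[12] = max(4+69, 7+65, 13+61, …, 63+4, 34+0) = 74
R[13] = max(4+74, 7+69, 13+65, …, 34+4, 58+0) = 81
One optimal cutting: 9 + 4 → €61 + €20 = €81.

81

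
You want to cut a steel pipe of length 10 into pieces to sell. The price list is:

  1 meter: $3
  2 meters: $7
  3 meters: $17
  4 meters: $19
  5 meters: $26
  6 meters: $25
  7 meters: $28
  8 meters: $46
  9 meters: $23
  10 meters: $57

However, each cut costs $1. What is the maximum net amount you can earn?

Consider every possible first cut. net[k] is the best of p[i]+net[k−i] over all sellable i≤k, charging 1 whenever i<k.
net[1] = 3
net[2] = max(3+3-1, 7+0) = 7
net[3] = max(3+7-1, 7+3-1, 17+0) = 17
net[4] = max(3+17-1, 7+7-1, 17+3-1, 19+0) = 19
net[5] = max(3+19-1, 7+17-1, 17+7-1, 19+3-1, 26+0) = 26
net[6] = max(3+26-1, 7+19-1, 17+17-1, 19+7-1, 26+3-1, 25+0) = 33
net[7] = max(3+33-1, 7+26-1, 17+19-1, …, 25+3-1, 28+0) = 35
net[8] = max(3+35-1, 7+33-1, 17+26-1, …, 28+3-1, 46+0) = 46
net[9] = max(3+46-1, 7+35-1, 17+33-1, …, 46+3-1, 23+0) = 49
net[10] = max(3+49-1, 7+46-1, 17+35-1, …, 23+3-1, 57+0) = 57
Best is to make no cuts and sell whole for $57.

57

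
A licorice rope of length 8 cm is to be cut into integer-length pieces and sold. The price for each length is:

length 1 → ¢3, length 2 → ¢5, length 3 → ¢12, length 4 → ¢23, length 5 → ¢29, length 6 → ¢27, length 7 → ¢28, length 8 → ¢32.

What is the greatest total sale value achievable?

46

Build v[k] bottom-up: v[k] = max over allowed piece i of (p[i] + v[k−i]).
v[1] = 3
v[2] = max(3+3, 5+0) = 6
v[3] = max(3+6, 5+3, 12+0) = 12
v[4] = max(3+12, 5+6, 12+3, 23+0) = 23
v[5] = max(3+23, 5+12, 12+6, 23+3, 29+0) = 29
v[6] = max(3+29, 5+23, 12+12, 23+6, 29+3, 27+0) = 32
v[7] = max(3+32, 5+29, 12+23, …, 27+3, 28+0) = 35
v[8] = max(3+35, 5+32, 12+29, …, 28+3, 32+0) = 46
One optimal cutting: 4 + 4 → ¢23 + ¢23 = ¢46.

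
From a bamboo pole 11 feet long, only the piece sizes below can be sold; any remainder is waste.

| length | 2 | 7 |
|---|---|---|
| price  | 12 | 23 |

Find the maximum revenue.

Consider every possible first cut. r[k] is the best of p[i]+r[k−i] over all sellable i≤k.
r[1] = 0
r[2] = 12
r[3] = 12
r[4] = 24  (first piece 2, then r[2]=12)
r[5] = 24
r[6] = 36  (first piece 2, then r[4]=24)
r[7] = max(12+24, 23+0) = 36
r[8] = max(12+36, 23+0) = 48
r[9] = max(12+36, 23+12) = 48
r[10] = max(12+48, 23+12) = 60
r[11] = max(12+48, 23+24) = 60
One optimal cutting: pieces 2 + 2 + 2 + 2 + 2 with 1 foot of scrap → $60.

60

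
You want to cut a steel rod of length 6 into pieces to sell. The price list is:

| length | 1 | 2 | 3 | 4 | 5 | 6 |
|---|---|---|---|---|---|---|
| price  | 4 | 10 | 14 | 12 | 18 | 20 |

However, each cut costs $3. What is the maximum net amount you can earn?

25

Consider every possible first cut. v[k] is the best of p[i]+v[k−i] over all sellable i≤k, charging 3 whenever i<k.
v[1] = 4
v[2] = 10
v[3] = 14
v[4] = 17  (first piece 2, then v[2]=10)
v[5] = 21  (first piece 2, then v[3]=14)
v[6] = 25  (first piece 3, then v[3]=14)
One optimal plan: pieces 3 + 3 (1 cut) → $28 − $3 = $25.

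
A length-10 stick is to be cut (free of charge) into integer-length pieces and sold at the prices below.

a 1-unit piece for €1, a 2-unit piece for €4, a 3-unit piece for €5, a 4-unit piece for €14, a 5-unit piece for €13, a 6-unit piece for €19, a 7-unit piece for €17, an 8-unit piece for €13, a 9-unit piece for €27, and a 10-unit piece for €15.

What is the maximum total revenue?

Consider every possible first cut. r[k] is the best of p[i]+r[k−i] over all sellable i≤k.
r[1] = 1
r[2] = max(1+1, 4+0) = 4
r[3] = max(1+4, 4+1, 5+0) = 5
r[4] = max(1+5, 4+4, 5+1, 14+0) = 14
r[5] = max(1+14, 4+5, 5+4, 14+1, 13+0) = 15
r[6] = max(1+15, 4+14, 5+5, 14+4, 13+1, 19+0) = 19
r[7] = max(1+19, 4+15, 5+14, …, 19+1, 17+0) = 20
r[8] = max(1+20, 4+19, 5+15, …, 17+1, 13+0) = 28
r[9] = max(1+28, 4+20, 5+19, …, 13+1, 27+0) = 29
r[10] = max(1+29, 4+28, 5+20, …, 27+1, 15+0) = 33
One optimal cutting: 6 + 4 → €19 + €14 = €33.

33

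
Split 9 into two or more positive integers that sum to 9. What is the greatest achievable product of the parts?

Let P[k] be the best product for length k (with at least one cut). For each first piece i, the rest contributes max(k−i, P[k−i]).
P[2] = 1·max(1,0) = 1·1 = 1
P[3] = 1·max(2,1) = 1·2 = 2
P[4] = 2·max(2,1) = 2·2 = 4
P[5] = 2·max(3,2) = 2·3 = 6
P[6] = 3·max(3,2) = 3·3 = 9
P[7] = 2·max(5,6) = 2·6 = 12
P[8] = 2·max(6,9) = 2·9 = 18
P[9] = 3·max(6,9) = 3·9 = 27
One optimal split: 3 + 3 + 3; product 3·3·3 = 27.

27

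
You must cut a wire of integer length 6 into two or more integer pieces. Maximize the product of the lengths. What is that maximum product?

9

Let m[k] be the best product for length k (with at least one cut). For each first piece i, the rest contributes max(k−i, m[k−i]).
m[2] = 1*max(1,0) = 1*1 = 1
m[3] = 1*max(2,1) = 1*2 = 2
m[4] = 2*max(2,1) = 2*2 = 4
m[5] = 2*max(3,2) = 2*3 = 6
m[6] = 3*max(3,2) = 3*3 = 9
One optimal split: 3 + 3; product 3*3 = 9.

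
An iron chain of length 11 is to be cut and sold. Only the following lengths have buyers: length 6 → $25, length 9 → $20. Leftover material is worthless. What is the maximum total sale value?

Let f[k] be the best obtainable value from length k. For each k, try every first piece i and keep the best of price[i] + f[k−i].
f[1] = 0
f[2] = 0
f[3] = 0
f[4] = 0
f[5] = 0
f[6] = 25
f[7] = 25
f[8] = 25
f[9] = 25
f[10] = 25
f[11] = 25
One optimal cutting: pieces 6 with 5 links of scrap → $25.

25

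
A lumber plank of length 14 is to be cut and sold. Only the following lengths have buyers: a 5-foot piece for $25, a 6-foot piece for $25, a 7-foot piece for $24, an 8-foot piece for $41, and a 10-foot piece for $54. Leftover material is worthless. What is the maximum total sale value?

66

Consider every possible first cut. f[k] is the best of p[i]+f[k−i] over all sellable i≤k.
f[1] = 0
f[2] = 0
f[3] = 0
f[4] = 0
f[5] = 25
f[6] = max(25+0, 25+0) = 25
f[7] = max(25+0, 25+0, 24+0) = 25
f[8] = max(25+0, 25+0, 24+0, 41+0) = 41
f[9] = max(25+0, 25+0, 24+0, 41+0) = 41
f[10] = max(25+25, 25+0, 24+0, 41+0, 54+0) = 54
f[11] = max(25+25, 25+25, 24+0, 41+0, 54+0) = 54
f[12] = max(25+25, 25+25, 24+25, 41+0, 54+0) = 54
f[13] = max(25+41, 25+25, 24+25, 41+25, 54+0) = 66
f[14] = max(25+41, 25+41, 24+25, 41+25, 54+0) = 66
One optimal cutting: pieces 8 + 5 with 1 foot of scrap → $66.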